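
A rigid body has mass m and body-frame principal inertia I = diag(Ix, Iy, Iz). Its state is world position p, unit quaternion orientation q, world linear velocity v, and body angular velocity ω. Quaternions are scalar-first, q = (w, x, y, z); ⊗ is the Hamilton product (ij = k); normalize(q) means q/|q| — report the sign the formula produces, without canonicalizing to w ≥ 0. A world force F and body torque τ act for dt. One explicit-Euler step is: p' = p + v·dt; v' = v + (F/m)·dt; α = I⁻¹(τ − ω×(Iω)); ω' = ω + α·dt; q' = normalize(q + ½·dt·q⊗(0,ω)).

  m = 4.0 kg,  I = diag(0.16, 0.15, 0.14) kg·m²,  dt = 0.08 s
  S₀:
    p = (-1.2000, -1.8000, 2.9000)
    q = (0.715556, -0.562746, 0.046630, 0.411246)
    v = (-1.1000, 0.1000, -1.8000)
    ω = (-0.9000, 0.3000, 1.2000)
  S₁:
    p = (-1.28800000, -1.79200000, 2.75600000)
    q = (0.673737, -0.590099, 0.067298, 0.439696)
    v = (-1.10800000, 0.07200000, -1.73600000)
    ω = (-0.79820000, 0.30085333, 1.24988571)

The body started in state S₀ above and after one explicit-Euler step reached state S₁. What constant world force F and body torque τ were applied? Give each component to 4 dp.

F = (-0.4000, -1.4000, 3.2000)
τ = (0.2000, -0.0200, 0.0900)

velocity change Δv = (-0.00800000, -0.02800000, 0.06400000)
F = m·Δv/dt = (-0.4000, -1.4000, 3.2000)
Δω = ω₁−ω₀ = (0.10180000, 0.00085333, 0.04988571)
applied torque τ = (0.2000, -0.0200, 0.0900)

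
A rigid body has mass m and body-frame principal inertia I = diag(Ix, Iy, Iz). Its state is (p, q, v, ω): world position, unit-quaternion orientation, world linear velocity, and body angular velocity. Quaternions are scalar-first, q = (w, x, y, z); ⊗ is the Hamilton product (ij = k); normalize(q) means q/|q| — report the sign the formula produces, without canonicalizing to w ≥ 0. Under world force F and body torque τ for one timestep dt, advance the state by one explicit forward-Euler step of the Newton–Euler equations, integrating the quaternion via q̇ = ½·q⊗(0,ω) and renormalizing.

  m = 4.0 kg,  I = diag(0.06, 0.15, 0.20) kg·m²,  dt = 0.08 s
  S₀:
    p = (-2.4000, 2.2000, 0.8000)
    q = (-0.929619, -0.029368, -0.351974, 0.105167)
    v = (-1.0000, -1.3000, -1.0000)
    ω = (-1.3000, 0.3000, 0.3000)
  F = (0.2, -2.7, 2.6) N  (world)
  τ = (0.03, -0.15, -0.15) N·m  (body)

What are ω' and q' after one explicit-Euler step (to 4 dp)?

(τ − ω×Iω)/I = (0.4250, -1.3640, -0.5745)
ω + α·dt = (-1.2660, 0.1909, 0.2540)
q⊗(0,ω) = (0.0358637, 1.0713624, -0.4067924, -0.7452623)
updated quaternion q' = (-0.9268, 0.0135, -0.3677, 0.0752)

ω' = (-1.2660, 0.1909, 0.2540)
q' = (-0.9268, 0.0135, -0.3677, 0.0752)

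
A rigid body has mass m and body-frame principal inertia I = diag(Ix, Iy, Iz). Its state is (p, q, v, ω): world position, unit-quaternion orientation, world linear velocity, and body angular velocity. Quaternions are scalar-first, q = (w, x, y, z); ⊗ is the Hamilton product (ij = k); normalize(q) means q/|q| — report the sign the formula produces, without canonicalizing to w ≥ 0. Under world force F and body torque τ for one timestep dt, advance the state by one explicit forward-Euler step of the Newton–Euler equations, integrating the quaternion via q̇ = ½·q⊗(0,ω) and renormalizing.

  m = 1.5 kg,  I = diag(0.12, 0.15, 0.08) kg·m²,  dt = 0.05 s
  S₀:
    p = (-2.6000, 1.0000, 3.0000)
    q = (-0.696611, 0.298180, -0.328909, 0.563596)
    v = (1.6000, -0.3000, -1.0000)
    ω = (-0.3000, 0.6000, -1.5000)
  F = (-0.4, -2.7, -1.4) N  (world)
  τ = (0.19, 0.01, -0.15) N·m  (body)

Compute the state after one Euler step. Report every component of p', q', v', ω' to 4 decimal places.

p' = (-2.5200, 0.9850, 2.9500)
q' = (-0.6677, 0.3070, -0.3321, 0.5912)
v' = (1.5867, -0.3900, -1.0467)
ω' = (-0.2471, 0.5973, -1.5904)

linear accel F/m = (-0.2667, -1.8000, -0.9333)
new position p' = (-2.5200, 0.9850, 2.9500)
v + (F/m)dt = (1.5867, -0.3900, -1.0467)
α = I⁻¹(τ − ω×Iω) = (1.0583, -0.0533, -1.8075)
new body rate ω' = (-0.2471, 0.5973, -1.5904)
2q̇ = q⊗(0,ω) = (1.1321934, 0.3641892, -0.1397754, 1.1251518)
q + ½dt·q⊗(0,ω), renormalized = (-0.6677, 0.3070, -0.3321, 0.5912)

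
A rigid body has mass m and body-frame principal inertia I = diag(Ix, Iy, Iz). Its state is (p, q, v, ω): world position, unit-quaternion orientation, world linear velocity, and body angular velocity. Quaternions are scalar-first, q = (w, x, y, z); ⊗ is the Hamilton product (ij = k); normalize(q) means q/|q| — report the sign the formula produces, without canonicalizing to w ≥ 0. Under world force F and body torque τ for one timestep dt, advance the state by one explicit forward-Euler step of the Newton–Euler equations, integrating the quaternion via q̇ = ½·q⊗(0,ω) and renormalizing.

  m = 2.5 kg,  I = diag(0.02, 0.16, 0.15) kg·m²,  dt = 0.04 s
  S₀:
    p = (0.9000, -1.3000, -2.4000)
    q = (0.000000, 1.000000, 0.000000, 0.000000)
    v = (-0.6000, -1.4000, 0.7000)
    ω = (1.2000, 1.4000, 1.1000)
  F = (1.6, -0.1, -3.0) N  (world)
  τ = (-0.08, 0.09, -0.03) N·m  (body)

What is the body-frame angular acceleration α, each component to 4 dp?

precession coupling ω×(Iω) = (-0.0154, -0.1716, 0.2352)
angular accel α = (-3.2300, 1.6350, -1.7680)

α = (-3.2300, 1.6350, -1.7680)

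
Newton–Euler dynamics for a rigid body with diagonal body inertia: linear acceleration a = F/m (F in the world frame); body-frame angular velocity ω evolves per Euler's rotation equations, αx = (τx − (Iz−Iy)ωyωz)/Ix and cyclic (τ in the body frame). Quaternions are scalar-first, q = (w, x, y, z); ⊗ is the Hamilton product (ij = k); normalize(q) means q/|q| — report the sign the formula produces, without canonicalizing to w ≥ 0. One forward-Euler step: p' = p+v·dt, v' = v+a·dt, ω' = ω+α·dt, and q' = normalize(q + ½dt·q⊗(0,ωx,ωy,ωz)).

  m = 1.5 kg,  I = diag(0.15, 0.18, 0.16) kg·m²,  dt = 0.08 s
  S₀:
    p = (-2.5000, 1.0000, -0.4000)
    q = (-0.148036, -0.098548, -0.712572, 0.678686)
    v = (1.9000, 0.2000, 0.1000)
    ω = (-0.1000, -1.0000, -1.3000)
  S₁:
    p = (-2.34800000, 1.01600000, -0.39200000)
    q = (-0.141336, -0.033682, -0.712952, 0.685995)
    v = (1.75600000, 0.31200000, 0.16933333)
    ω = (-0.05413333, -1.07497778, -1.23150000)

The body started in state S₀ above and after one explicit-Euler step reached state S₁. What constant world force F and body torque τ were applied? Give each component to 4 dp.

F = (-2.7000, 2.1000, 1.3000)
τ = (0.0600, -0.1700, 0.1400)

ω₁ − ω₀ = (0.04586667, -0.07497778, 0.06850000)
I·α + gyro = (0.0600, -0.1700, 0.1400)
velocity change Δv = (-0.14400000, 0.11200000, 0.06933333)
m·(v₁−v₀)/dt = (-2.7000, 2.1000, 1.3000)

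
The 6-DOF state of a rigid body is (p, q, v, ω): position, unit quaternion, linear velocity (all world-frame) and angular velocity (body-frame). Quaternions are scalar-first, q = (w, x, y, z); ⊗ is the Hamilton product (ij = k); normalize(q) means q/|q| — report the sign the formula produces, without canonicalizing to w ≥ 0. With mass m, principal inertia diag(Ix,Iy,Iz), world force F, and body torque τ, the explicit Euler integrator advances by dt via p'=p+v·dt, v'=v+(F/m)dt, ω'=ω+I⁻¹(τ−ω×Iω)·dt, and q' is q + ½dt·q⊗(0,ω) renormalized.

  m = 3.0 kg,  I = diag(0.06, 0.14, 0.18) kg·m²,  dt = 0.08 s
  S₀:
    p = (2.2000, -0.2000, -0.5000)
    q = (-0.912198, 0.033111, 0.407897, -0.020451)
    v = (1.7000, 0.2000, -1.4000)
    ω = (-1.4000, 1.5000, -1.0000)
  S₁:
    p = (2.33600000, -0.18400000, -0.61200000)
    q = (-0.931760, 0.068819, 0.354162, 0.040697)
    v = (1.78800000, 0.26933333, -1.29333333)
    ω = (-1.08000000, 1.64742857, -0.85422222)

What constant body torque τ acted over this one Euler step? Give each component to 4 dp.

τ = (0.1800, 0.0900, 0.1600)

Δω = ω₁−ω₀ = (0.32000000, 0.14742857, 0.14577778)
ω₀×(Iω₀) = (-0.0600, -0.1680, -0.1680)
I·α + gyro = (0.1800, 0.0900, 0.1600)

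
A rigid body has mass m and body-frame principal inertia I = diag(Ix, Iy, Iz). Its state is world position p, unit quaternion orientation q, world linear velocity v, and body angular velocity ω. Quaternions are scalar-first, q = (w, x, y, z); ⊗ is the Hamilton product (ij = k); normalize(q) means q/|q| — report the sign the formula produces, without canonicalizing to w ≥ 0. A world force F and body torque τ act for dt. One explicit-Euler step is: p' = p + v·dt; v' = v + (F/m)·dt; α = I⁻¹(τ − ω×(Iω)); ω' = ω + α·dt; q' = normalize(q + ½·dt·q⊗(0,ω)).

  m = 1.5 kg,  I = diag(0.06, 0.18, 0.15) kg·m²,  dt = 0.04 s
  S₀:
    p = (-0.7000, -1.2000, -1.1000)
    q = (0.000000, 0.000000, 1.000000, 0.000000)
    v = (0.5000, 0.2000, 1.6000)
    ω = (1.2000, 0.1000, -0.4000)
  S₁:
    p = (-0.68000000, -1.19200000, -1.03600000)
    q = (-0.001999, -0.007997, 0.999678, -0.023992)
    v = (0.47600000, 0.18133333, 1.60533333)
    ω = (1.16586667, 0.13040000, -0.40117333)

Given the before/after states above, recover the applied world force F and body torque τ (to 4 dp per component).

ω₁ − ω₀ = (-0.03413333, 0.03040000, -0.00117333)
ω₀×(Iω₀) = (0.0012, 0.0432, 0.0144)
τ = I·(Δω/dt) + ω₀×(Iω₀) = (-0.0500, 0.1800, 0.0100)
Δv = v₁−v₀ = (-0.02400000, -0.01866667, 0.00533333)
applied force F = (-0.9000, -0.7000, 0.2000)

F = (-0.9000, -0.7000, 0.2000)
τ = (-0.0500, 0.1800, 0.0100)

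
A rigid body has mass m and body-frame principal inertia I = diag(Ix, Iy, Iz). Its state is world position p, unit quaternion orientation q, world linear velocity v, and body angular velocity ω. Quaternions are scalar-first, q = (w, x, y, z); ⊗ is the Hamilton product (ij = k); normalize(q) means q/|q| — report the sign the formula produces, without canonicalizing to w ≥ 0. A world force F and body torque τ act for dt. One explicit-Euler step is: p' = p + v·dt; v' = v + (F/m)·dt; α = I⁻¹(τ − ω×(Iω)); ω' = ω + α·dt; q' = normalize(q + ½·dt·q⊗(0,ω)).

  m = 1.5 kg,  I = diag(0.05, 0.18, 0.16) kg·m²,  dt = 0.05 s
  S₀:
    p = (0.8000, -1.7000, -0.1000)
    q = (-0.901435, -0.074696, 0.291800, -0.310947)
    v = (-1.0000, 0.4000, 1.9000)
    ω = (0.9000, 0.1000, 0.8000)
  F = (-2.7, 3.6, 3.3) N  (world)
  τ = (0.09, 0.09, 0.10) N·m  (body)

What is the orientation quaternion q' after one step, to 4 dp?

q' = (-0.8939, -0.0883, 0.2839, -0.3356)

Hamilton product q⊗(0,ω) = (0.2868040, -0.5467568, -0.3102390, -0.9912376)
q + ½dt·q⊗(0,ω), renormalized = (-0.8939, -0.0883, 0.2839, -0.3356)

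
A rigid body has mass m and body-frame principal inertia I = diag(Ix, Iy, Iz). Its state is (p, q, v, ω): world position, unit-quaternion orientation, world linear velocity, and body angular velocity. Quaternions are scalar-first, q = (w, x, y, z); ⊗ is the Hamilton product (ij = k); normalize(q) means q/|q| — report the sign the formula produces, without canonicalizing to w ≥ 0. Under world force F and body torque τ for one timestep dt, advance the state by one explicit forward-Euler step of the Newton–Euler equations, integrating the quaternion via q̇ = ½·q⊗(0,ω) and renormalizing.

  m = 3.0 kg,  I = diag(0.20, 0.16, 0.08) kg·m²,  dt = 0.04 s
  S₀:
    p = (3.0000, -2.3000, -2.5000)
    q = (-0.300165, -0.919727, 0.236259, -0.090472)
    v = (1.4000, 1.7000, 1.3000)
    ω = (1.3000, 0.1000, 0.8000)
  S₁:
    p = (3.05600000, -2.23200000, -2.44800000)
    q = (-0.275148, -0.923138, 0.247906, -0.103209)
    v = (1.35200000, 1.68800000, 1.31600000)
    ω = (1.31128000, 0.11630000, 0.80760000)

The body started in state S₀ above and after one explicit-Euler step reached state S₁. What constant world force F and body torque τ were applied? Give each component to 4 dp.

F = (-3.6000, -0.9000, 1.2000)
τ = (0.0500, 0.1900, 0.0100)

v₁ − v₀ = (-0.04800000, -0.01200000, 0.01600000)
F = m·Δv/dt = (-3.6000, -0.9000, 1.2000)
rate change Δω = (0.01128000, 0.01630000, 0.00760000)
precession coupling = (-0.0064, 0.1248, -0.0052)
τ = I·(Δω/dt) + ω₀×(Iω₀) = (0.0500, 0.1900, 0.0100)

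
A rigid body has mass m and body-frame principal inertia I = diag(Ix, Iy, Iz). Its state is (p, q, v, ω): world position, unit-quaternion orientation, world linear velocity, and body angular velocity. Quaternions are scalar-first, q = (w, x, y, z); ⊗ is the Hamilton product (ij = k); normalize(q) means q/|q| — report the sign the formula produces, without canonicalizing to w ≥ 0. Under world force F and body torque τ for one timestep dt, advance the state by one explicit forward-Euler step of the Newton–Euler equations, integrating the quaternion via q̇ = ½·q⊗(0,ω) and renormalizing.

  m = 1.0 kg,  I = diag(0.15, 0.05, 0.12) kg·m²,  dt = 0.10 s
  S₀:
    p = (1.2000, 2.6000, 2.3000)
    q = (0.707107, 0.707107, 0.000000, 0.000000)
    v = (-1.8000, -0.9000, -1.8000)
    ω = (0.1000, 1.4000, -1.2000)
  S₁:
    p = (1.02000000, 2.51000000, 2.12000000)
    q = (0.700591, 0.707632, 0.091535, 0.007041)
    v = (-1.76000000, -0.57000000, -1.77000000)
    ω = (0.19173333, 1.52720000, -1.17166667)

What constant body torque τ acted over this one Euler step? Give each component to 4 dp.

rate change Δω = (0.09173333, 0.12720000, 0.02833333)
ω₀×(Iω₀) = (-0.1176, -0.0036, -0.0140)
I·α + gyro = (0.0200, 0.0600, 0.0200)

τ = (0.0200, 0.0600, 0.0200)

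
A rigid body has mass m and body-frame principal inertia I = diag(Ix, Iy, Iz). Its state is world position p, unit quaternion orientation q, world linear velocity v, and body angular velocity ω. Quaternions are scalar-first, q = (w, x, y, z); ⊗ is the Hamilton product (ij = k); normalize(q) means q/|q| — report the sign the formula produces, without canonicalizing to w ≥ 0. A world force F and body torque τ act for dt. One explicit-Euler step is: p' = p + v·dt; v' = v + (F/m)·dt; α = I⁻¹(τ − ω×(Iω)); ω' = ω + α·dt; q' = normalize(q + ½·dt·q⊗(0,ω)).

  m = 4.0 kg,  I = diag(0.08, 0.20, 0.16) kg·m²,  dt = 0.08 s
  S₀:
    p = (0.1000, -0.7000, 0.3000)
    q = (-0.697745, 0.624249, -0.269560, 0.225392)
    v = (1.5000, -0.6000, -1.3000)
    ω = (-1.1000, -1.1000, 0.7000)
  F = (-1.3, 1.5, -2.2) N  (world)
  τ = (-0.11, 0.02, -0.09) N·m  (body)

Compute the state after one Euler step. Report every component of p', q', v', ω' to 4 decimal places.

p' = (0.2200, -0.7480, 0.1960)
q' = (-0.6869, 0.6558, -0.2656, 0.1661)
v' = (1.4740, -0.5700, -1.3440)
ω' = (-1.2408, -1.1166, 0.5824)

p' = p + v·dt = (0.2200, -0.7480, 0.1960)
v + (F/m)dt = (1.4740, -0.5700, -1.3440)
(τ − ω×Iω)/I = (-1.7600, -0.2080, -1.4700)
ω' = ω + α·dt = (-1.2408, -1.1166, 0.5824)
q⊗(0,ω) = (0.2323835, 0.8267587, 0.0826140, -1.4716114)
updated quaternion q' = (-0.6869, 0.6558, -0.2656, 0.1661)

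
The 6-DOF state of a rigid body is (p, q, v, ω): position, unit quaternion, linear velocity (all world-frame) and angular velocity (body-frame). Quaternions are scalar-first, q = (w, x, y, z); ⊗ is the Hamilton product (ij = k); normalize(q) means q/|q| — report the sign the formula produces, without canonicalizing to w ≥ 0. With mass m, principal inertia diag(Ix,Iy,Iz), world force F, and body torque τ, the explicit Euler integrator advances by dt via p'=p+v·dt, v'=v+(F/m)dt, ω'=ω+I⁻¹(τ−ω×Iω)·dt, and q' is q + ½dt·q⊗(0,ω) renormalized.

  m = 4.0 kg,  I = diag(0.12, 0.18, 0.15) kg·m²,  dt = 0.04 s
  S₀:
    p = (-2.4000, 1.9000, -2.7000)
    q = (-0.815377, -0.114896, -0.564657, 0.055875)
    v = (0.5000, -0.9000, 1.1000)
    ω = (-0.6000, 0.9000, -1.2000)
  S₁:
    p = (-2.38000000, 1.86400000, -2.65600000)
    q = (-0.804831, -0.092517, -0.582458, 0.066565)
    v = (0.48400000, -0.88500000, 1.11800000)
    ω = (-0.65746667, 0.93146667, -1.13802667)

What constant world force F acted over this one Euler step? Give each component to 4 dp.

F = (-1.6000, 1.5000, 1.8000)

velocity change Δv = (-0.01600000, 0.01500000, 0.01800000)
m·(v₁−v₀)/dt = (-1.6000, 1.5000, 1.8000)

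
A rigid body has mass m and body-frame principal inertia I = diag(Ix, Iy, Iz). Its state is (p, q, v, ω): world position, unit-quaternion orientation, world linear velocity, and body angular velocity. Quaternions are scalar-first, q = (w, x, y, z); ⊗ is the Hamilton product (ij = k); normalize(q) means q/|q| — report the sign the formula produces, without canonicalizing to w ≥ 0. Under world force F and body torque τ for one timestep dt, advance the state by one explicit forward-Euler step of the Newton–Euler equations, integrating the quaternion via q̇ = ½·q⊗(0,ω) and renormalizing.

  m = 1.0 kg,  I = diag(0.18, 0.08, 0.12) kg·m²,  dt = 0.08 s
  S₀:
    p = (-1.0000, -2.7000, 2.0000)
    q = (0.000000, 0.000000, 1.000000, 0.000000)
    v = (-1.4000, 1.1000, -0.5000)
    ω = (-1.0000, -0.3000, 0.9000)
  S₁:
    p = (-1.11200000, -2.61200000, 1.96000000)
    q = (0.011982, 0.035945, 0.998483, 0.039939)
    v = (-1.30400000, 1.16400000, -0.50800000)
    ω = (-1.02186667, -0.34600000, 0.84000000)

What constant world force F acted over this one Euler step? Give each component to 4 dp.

F = (1.2000, 0.8000, -0.1000)

Δv = v₁−v₀ = (0.09600000, 0.06400000, -0.00800000)
F = m·Δv/dt = (1.2000, 0.8000, -0.1000)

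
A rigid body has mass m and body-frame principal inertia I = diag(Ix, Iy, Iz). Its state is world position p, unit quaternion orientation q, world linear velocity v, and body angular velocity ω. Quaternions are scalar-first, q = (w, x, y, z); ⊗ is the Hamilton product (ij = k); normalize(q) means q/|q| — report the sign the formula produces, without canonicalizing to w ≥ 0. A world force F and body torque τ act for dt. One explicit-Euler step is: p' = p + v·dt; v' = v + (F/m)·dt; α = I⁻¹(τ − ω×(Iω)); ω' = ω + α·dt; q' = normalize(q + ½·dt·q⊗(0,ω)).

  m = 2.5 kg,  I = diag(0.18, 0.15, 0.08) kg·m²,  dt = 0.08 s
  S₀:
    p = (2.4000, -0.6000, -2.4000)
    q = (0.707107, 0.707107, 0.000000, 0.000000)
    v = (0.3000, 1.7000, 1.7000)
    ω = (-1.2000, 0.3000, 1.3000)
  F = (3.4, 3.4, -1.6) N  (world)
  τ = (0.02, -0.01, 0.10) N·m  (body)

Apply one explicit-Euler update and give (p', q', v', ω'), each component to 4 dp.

ω×(Iω) gyroscopic = (-0.0273, -0.1560, 0.0108)
(τ − ω×Iω)/I = (0.2628, 0.9733, 1.1150)
ω' = ω + α·dt = (-1.1790, 0.3779, 1.3892)
Hamilton product q⊗(0,ω) = (0.8485284, -0.8485284, -0.7071070, 1.1313712)
q + ½dt·q⊗(0,ω), renormalized = (0.7391, 0.6714, -0.0282, 0.0451)
linear accel F/m = (1.3600, 1.3600, -0.6400)
p' = p + v·dt = (2.4240, -0.4640, -2.2640)
v' = v + a·dt = (0.4088, 1.8088, 1.6488)

p' = (2.4240, -0.4640, -2.2640)
q' = (0.7391, 0.6714, -0.0282, 0.0451)
v' = (0.4088, 1.8088, 1.6488)
ω' = (-1.1790, 0.3779, 1.3892)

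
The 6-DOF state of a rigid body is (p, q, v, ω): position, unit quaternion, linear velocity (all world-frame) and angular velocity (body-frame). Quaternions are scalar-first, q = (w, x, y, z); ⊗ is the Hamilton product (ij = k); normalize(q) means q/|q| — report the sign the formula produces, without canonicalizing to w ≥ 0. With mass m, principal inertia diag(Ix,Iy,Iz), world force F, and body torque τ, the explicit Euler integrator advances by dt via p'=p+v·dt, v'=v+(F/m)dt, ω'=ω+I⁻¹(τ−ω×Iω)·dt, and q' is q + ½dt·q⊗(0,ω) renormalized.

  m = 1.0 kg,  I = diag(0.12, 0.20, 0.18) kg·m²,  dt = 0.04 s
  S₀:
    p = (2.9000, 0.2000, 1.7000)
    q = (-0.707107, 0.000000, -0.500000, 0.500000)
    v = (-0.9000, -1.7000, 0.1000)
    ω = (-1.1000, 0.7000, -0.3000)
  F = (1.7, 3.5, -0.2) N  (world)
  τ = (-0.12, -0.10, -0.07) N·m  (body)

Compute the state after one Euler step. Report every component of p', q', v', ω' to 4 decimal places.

linear accel F/m = (1.7000, 3.5000, -0.2000)
p + v·dt = (2.8640, 0.1320, 1.7040)
v' = v + a·dt = (-0.8320, -1.5600, 0.0920)
ω×(Iω) gyroscopic = (0.0042, -0.0198, -0.0616)
angular accel α = (-1.0350, -0.4010, -0.0467)
ω' = ω + α·dt = (-1.1414, 0.6840, -0.3019)
q⊗(0,ω) = (0.5000000, 0.5778177, -1.0449749, -0.3378679)
q' = normalize(q + ½dt·q⊗(0,ω)) = (-0.6969, 0.0116, -0.5207, 0.4931)

p' = (2.8640, 0.1320, 1.7040)
q' = (-0.6969, 0.0116, -0.5207, 0.4931)
v' = (-0.8320, -1.5600, 0.0920)
ω' = (-1.1414, 0.6840, -0.3019)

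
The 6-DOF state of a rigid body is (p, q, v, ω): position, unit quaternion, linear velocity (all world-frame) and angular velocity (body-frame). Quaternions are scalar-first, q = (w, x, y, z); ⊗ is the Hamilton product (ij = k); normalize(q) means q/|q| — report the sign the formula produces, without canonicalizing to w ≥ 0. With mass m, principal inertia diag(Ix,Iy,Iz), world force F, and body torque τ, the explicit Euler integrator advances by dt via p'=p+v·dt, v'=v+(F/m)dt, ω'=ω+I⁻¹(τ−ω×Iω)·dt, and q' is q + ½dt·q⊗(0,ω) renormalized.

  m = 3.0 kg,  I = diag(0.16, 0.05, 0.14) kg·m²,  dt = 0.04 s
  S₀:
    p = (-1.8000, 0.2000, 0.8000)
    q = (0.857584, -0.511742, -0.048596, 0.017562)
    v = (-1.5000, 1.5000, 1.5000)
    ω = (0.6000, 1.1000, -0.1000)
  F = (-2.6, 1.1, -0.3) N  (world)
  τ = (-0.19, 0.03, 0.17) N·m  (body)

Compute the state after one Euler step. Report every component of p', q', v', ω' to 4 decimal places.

p' = p + v·dt = (-1.8600, 0.2600, 0.8600)
v' = v + a·dt = (-1.5347, 1.5147, 1.4960)
(τ − ω×Iω)/I = (-1.1256, 0.6240, 1.7329)
new body rate ω' = (0.5550, 1.1250, -0.0307)
Hamilton product q⊗(0,ω) = (0.3622570, 0.5000918, 0.9027054, -0.6195170)
q' = normalize(q + ½dt·q⊗(0,ω)) = (0.8646, -0.5016, -0.0305, 0.0052)

p' = (-1.8600, 0.2600, 0.8600)
q' = (0.8646, -0.5016, -0.0305, 0.0052)
v' = (-1.5347, 1.5147, 1.4960)
ω' = (0.5550, 1.1250, -0.0307)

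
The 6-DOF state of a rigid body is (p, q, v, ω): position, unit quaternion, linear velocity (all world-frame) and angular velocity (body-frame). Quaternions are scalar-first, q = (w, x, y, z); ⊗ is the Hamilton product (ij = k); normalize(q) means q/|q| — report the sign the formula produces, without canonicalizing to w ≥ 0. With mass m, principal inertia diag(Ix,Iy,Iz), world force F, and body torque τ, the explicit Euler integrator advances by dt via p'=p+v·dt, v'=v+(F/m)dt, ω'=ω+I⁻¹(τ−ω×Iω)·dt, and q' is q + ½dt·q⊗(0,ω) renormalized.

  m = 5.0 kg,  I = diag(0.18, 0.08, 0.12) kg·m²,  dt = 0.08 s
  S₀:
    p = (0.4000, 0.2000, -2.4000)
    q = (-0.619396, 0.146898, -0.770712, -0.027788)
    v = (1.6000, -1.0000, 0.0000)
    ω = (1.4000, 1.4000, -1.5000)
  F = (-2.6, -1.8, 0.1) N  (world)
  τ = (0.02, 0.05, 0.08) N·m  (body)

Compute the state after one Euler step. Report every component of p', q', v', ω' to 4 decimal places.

a = F/m = (-0.5200, -0.3600, 0.0200)
p + v·dt = (0.5280, 0.1200, -2.4000)
v' = v + a·dt = (1.5584, -1.0288, 0.0016)
gyro term ω×Iω = (-0.0840, -0.1260, -0.1960)
(τ − ω×Iω)/I = (0.5778, 2.2000, 2.3000)
new body rate ω' = (1.4462, 1.5760, -1.3160)
Hamilton product q⊗(0,ω) = (0.8316576, 0.3278168, -0.6857106, 2.2137480)
q + ½dt·q⊗(0,ω), renormalized = (-0.5833, 0.1592, -0.7942, 0.0605)

p' = (0.5280, 0.1200, -2.4000)
q' = (-0.5833, 0.1592, -0.7942, 0.0605)
v' = (1.5584, -1.0288, 0.0016)
ω' = (1.4462, 1.5760, -1.3160)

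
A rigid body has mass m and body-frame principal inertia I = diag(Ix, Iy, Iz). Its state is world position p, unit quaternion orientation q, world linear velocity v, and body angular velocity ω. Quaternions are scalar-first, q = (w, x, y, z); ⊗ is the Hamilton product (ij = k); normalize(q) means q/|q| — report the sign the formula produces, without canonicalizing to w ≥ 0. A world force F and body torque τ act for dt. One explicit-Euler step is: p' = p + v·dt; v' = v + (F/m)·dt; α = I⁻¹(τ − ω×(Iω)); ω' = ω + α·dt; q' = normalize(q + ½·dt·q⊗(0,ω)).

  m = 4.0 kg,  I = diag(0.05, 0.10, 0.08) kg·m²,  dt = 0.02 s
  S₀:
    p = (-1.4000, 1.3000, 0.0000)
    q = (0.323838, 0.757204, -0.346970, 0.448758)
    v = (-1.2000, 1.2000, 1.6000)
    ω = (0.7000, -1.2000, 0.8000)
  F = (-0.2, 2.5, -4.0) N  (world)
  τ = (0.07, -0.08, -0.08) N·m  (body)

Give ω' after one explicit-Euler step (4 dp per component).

precession coupling ω×(Iω) = (0.0192, -0.0168, -0.0420)
α = I⁻¹(τ − ω×Iω) = (1.0160, -0.6320, -0.4750)
ω + α·dt = (0.7203, -1.2126, 0.7905)

ω' = (0.7203, -1.2126, 0.7905)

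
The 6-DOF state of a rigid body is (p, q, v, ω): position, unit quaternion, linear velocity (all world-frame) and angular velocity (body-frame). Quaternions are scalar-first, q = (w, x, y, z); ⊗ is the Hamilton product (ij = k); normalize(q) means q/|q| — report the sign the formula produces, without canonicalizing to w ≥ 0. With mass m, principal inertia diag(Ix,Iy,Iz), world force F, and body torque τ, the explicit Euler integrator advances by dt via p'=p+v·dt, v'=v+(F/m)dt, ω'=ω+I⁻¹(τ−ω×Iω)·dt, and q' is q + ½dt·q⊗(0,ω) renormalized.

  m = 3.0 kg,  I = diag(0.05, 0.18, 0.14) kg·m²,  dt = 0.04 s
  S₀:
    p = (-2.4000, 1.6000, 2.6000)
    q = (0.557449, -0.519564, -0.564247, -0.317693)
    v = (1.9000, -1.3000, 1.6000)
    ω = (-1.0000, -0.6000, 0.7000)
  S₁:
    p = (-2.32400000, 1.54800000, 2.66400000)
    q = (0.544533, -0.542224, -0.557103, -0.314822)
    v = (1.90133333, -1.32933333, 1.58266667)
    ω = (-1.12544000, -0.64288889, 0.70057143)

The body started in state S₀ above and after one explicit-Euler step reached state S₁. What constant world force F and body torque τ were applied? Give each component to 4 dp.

F = (0.1000, -2.2000, -1.3000)
τ = (-0.1400, -0.1300, 0.0800)

Δω = ω₁−ω₀ = (-0.12544000, -0.04288889, 0.00057143)
gyro term ω₀×Iω₀ = (0.0168, 0.0630, 0.0780)
τ = I·(Δω/dt) + ω₀×(Iω₀) = (-0.1400, -0.1300, 0.0800)
v₁ − v₀ = (0.00133333, -0.02933333, -0.01733333)
m·(v₁−v₀)/dt = (0.1000, -2.2000, -1.3000)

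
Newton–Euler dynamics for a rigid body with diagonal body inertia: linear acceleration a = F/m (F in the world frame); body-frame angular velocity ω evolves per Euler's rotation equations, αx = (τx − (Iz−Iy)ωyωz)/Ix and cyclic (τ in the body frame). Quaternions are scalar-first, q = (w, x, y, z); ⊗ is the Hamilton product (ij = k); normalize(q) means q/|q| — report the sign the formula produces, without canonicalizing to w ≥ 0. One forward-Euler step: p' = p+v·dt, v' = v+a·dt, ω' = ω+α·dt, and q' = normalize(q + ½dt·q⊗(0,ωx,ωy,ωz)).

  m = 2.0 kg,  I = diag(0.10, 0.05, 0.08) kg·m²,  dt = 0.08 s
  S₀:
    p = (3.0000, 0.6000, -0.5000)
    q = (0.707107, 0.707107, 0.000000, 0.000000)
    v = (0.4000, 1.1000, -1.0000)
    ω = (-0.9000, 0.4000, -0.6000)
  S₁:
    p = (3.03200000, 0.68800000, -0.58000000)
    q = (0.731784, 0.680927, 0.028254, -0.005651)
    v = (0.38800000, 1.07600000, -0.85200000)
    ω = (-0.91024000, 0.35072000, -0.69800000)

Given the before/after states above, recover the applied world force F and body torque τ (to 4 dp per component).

Δω = ω₁−ω₀ = (-0.01024000, -0.04928000, -0.09800000)
τ = I·(Δω/dt) + ω₀×(Iω₀) = (-0.0200, -0.0200, -0.0800)
v₁ − v₀ = (-0.01200000, -0.02400000, 0.14800000)
F = m·Δv/dt = (-0.3000, -0.6000, 3.7000)

F = (-0.3000, -0.6000, 3.7000)
τ = (-0.0200, -0.0200, -0.0800)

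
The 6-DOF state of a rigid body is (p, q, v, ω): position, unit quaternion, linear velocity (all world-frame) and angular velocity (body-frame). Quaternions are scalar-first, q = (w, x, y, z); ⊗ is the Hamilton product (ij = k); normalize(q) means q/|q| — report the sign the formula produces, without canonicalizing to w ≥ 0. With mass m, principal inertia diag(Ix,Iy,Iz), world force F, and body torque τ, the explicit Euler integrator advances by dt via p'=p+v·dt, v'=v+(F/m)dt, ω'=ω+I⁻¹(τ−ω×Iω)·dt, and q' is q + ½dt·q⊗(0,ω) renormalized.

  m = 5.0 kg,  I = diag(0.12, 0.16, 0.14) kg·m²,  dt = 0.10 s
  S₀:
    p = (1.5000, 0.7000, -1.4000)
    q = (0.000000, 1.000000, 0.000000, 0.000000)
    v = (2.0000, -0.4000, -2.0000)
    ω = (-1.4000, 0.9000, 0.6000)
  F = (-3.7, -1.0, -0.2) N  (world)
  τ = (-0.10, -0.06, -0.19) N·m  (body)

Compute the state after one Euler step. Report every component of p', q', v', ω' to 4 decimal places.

p' = (1.7000, 0.6600, -1.6000)
q' = (0.0697, 0.9961, -0.0299, 0.0448)
v' = (1.9260, -0.4200, -2.0040)
ω' = (-1.4743, 0.8520, 0.5003)

precession coupling ω×(Iω) = (-0.0108, 0.0168, -0.0504)
(τ − ω×Iω)/I = (-0.7433, -0.4800, -0.9971)
ω' = ω + α·dt = (-1.4743, 0.8520, 0.5003)
Hamilton product q⊗(0,ω) = (1.4000000, 0.0000000, -0.6000000, 0.9000000)
updated quaternion q' = (0.0697, 0.9961, -0.0299, 0.0448)
a = (-0.7400, -0.2000, -0.0400)
p + v·dt = (1.7000, 0.6600, -1.6000)
v' = v + a·dt = (1.9260, -0.4200, -2.0040)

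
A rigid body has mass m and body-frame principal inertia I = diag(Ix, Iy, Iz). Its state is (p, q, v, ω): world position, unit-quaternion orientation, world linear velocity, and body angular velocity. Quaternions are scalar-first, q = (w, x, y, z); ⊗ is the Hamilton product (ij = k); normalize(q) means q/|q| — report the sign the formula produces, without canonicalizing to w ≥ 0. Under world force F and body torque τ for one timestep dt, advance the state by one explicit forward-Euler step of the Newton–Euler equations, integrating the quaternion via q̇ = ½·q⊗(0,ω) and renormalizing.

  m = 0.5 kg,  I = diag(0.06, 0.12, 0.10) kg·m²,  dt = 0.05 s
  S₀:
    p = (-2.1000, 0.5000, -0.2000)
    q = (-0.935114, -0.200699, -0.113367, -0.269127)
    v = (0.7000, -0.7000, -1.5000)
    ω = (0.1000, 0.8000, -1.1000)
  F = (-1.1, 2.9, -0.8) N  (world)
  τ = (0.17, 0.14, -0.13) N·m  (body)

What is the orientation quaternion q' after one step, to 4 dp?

q⊗(0,ω) = (-0.1852762, 0.2464939, -0.9957728, 0.8794029)
q + ½dt·q⊗(0,ω), renormalized = (-0.9392, -0.1944, -0.1382, -0.2470)

q' = (-0.9392, -0.1944, -0.1382, -0.2470)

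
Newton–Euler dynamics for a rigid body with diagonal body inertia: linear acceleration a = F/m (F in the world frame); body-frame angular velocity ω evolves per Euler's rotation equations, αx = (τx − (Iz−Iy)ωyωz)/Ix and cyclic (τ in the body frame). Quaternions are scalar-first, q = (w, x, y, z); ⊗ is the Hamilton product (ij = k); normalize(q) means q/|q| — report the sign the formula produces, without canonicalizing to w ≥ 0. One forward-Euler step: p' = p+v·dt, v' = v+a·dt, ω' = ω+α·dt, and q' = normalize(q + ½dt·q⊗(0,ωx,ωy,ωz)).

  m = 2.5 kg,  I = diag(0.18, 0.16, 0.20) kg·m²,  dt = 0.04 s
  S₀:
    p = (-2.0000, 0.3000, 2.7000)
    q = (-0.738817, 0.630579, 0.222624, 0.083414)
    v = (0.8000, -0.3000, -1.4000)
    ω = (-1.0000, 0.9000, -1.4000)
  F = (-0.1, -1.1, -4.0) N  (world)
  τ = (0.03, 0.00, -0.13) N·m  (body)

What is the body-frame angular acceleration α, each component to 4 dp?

α = (0.4467, 0.1750, -0.7400)

precession coupling ω×(Iω) = (-0.0504, -0.0280, 0.0180)
angular accel α = (0.4467, 0.1750, -0.7400)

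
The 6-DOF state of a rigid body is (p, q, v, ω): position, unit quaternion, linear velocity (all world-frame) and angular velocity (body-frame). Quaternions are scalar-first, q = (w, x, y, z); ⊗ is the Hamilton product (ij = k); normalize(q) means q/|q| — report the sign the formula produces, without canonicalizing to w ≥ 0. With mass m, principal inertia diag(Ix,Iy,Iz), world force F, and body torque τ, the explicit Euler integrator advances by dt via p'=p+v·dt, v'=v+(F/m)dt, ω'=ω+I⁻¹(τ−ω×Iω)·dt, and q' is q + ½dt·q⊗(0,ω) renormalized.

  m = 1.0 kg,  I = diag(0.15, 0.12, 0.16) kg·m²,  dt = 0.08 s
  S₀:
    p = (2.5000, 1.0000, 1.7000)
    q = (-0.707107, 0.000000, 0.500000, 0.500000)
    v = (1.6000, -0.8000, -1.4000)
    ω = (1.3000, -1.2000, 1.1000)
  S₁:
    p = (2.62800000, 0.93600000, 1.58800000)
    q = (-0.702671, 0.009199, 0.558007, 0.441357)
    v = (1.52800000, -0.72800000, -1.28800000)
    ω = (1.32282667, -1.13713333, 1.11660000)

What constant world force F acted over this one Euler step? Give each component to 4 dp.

F = (-0.9000, 0.9000, 1.4000)

Δv = v₁−v₀ = (-0.07200000, 0.07200000, 0.11200000)
m·(v₁−v₀)/dt = (-0.9000, 0.9000, 1.4000)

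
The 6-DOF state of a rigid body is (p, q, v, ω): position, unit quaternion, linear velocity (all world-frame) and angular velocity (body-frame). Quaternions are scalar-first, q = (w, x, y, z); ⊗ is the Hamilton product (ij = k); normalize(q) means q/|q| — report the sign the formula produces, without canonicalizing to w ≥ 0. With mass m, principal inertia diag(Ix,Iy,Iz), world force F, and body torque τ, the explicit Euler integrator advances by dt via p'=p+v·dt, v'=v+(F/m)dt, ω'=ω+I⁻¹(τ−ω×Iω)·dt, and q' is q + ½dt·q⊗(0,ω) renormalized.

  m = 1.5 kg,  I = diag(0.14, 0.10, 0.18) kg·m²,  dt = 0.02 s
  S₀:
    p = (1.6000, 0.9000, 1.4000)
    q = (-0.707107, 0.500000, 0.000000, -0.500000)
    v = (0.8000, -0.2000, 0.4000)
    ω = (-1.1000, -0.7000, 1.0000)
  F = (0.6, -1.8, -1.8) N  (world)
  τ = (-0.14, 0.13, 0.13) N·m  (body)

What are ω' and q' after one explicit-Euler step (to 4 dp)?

ω' = (-1.1120, -0.6828, 1.0179)
q' = (-0.6965, 0.5042, 0.0054, -0.5105)

gyro term ω×Iω = (-0.0560, 0.0440, -0.0308)
(τ − ω×Iω)/I = (-0.6000, 0.8600, 0.8933)
ω + α·dt = (-1.1120, -0.6828, 1.0179)
Hamilton product q⊗(0,ω) = (1.0500000, 0.4278177, 0.5449749, -1.0571070)
q + ½dt·q⊗(0,ω), renormalized = (-0.6965, 0.5042, 0.0054, -0.5105)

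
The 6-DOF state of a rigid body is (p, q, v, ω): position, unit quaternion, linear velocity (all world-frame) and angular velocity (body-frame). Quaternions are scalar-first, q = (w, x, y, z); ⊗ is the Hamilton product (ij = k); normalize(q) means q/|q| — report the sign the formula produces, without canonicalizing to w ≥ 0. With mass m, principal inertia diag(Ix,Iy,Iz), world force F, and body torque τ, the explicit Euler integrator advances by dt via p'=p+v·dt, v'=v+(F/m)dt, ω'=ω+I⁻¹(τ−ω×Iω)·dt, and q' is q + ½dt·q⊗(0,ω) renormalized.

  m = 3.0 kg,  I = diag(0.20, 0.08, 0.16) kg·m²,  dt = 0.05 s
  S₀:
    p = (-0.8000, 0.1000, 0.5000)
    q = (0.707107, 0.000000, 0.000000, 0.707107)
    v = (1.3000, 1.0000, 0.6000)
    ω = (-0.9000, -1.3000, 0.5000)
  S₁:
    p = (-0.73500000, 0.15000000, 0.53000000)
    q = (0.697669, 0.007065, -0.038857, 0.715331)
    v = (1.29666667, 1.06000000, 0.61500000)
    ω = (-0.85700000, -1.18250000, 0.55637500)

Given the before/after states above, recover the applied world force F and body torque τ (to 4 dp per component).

F = (-0.2000, 3.6000, 0.9000)
τ = (0.1200, 0.1700, 0.0400)

Δω = ω₁−ω₀ = (0.04300000, 0.11750000, 0.05637500)
τ = I·(Δω/dt) + ω₀×(Iω₀) = (0.1200, 0.1700, 0.0400)
velocity change Δv = (-0.00333333, 0.06000000, 0.01500000)
F = m·Δv/dt = (-0.2000, 3.6000, 0.9000)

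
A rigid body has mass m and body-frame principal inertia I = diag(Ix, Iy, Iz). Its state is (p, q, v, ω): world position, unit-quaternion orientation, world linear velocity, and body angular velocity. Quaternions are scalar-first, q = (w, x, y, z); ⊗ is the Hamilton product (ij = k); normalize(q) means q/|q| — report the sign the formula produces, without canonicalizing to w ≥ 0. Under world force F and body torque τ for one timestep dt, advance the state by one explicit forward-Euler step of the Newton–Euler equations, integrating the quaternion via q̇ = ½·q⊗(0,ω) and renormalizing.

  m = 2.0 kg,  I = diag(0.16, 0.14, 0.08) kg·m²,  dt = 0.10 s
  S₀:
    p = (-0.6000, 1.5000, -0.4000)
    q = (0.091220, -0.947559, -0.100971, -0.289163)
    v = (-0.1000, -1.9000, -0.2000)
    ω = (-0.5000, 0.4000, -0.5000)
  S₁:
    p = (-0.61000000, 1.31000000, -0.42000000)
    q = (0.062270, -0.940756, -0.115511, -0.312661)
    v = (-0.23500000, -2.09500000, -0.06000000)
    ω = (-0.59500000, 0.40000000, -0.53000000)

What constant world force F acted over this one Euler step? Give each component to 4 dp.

F = (-2.7000, -3.9000, 2.8000)

Δv = v₁−v₀ = (-0.13500000, -0.19500000, 0.14000000)
F = m·Δv/dt = (-2.7000, -3.9000, 2.8000)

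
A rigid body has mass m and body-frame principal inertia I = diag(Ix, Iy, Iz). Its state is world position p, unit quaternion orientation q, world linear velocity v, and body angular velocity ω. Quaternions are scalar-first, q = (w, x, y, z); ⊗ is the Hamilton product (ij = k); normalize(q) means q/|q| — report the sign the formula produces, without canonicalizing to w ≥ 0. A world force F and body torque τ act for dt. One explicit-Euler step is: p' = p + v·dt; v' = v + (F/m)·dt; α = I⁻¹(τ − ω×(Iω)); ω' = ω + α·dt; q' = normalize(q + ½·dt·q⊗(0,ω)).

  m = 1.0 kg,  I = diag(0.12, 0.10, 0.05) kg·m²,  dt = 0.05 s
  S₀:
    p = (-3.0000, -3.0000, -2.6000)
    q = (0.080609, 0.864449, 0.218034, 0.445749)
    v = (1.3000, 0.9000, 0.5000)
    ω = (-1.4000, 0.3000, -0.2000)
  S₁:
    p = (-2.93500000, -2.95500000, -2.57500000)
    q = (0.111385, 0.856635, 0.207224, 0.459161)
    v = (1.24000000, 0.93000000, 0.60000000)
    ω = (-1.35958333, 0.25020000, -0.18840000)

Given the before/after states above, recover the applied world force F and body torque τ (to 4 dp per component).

rate change Δω = (0.04041667, -0.04980000, 0.01160000)
gyro term ω₀×Iω₀ = (0.0030, 0.0196, 0.0084)
I·α + gyro = (0.1000, -0.0800, 0.0200)
velocity change Δv = (-0.06000000, 0.03000000, 0.10000000)
applied force F = (-1.2000, 0.6000, 2.0000)

F = (-1.2000, 0.6000, 2.0000)
τ = (0.1000, -0.0800, 0.0200)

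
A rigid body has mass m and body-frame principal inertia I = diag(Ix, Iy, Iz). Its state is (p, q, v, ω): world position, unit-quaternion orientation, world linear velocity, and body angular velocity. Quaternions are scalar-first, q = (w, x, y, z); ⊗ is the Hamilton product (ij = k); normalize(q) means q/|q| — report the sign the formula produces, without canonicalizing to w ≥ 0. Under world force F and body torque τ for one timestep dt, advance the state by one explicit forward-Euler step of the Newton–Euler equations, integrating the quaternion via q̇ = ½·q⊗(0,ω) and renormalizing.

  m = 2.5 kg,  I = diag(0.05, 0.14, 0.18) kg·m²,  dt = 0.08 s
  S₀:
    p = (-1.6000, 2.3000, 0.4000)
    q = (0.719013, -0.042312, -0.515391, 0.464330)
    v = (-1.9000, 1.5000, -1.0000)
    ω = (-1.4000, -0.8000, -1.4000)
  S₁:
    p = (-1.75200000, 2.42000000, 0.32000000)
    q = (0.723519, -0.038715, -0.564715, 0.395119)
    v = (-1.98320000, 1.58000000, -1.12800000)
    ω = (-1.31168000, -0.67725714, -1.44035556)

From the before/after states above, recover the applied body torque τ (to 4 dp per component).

τ = (0.1000, -0.0400, 0.0100)

rate change Δω = (0.08832000, 0.12274286, -0.04035556)
ω₀×(Iω₀) = (0.0448, -0.2548, 0.1008)
I·α + gyro = (0.1000, -0.0400, 0.0100)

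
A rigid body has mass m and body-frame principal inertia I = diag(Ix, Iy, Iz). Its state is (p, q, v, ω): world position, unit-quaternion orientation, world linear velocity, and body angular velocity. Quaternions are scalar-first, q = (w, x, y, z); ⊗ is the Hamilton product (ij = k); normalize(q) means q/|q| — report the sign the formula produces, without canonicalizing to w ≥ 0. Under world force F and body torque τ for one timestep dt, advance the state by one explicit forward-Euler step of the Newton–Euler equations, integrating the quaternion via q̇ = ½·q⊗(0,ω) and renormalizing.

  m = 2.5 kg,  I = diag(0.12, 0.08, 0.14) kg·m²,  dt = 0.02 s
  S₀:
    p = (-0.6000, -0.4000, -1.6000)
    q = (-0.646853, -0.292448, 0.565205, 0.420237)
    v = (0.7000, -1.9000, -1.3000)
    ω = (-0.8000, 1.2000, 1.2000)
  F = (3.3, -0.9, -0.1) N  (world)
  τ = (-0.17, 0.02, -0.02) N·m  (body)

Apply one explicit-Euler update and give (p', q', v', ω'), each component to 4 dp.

p' = (-0.5860, -0.4380, -1.6260)
q' = (-0.6609, -0.2855, 0.5575, 0.4134)
v' = (0.7264, -1.9072, -1.3008)
ω' = (-0.8427, 1.2002, 1.1917)

(τ − ω×Iω)/I = (-2.1367, 0.0100, -0.4171)
new body rate ω' = (-0.8427, 1.2002, 1.1917)
Hamilton product q⊗(0,ω) = (-1.4164888, 0.6914440, -0.7614756, -0.6749972)
q + ½dt·q⊗(0,ω), renormalized = (-0.6609, -0.2855, 0.5575, 0.4134)
p + v·dt = (-0.5860, -0.4380, -1.6260)
new velocity v' = (0.7264, -1.9072, -1.3008)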